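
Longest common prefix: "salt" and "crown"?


Word 1: "salt"
Word 2: "crown"
Comparing from start:
  Pos 0: 's' != 'c' (stop)
LCP = "" (length 0)


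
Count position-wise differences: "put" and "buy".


Comparing character by character (same length = 3):
  Pos 0: 'p' vs 'b' !=
  Pos 1: 'u' vs 'u' =
  Pos 2: 't' vs 'y' !=
Hamming distance = 2


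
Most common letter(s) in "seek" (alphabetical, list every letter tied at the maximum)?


Word: "seek"
Letter counts:
  'e': 2
  'k': 1
  's': 1
Maximum count = 2
Most frequent = 'e' (2 times each)


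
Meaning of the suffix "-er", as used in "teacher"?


Suffix: -er
Example: teacher (teach + -er)
Meaning = one who / more


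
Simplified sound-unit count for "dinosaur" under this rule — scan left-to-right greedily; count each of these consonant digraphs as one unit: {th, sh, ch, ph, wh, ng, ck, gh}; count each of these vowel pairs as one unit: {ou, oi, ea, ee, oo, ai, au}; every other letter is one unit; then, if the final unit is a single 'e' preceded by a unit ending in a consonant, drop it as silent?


Word: "dinosaur" (8 letters)
Left-to-right scan:
  1. 'd' (letter)
  2. 'i' (letter)
  3. 'n' (letter)
  4. 'o' (letter)
  5. 's' (letter)
  6. 'au' (vowel-pair)
  7. 'r' (letter)
Units from scan: 7
Sound units = 7 units


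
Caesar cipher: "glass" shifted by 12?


Word: "glass"
Shift: 12
Each letter → (letter + shift) mod 26:
  'g' (6) + 12 = 18 → 's'
  'l' (11) + 12 = 23 → 'x'
  'a' (0) + 12 = 12 → 'm'
  's' (18) + 12 = 4 → 'e'
  's' (18) + 12 = 4 → 'e'
Result = "sxmee"


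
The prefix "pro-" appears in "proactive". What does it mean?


Prefix: pro-
As in: proactive -> pro- + active
Meaning = forward / in favor of


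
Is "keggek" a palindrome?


Word: "keggek"
Reversed: "keggek"
Forward == Backward? keggek == keggek
Palindrome = Yes


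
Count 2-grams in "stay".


Word: "stay" (length 4)
Number of 2-grams = length - 2 + 1 = 4 - 2 + 1
= 3


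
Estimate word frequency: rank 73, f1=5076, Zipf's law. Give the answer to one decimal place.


Zipf's law: f(r) = f(1) / r
f(1) = 5076
f(73) = 5076 / 73
= 69.5 occurrences


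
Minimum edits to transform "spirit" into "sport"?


Word 1: "spirit" (length 6)
Word 2: "sport" (length 5)
One optimal edit sequence (insert/delete/substitute each cost 1):
  1. keep 's'
  2. keep 'p'
  3. substitute 'i' -> 'o'  (+1)
  4. keep 'r'
  5. delete 'i'  (+1)
  6. keep 't'
Total edit operations: 2
Edit distance = 2


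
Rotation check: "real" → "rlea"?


Word: "real", Candidate: "rlea"
Method: check if candidate is substring of word+word
"realreal" contains "rlea"? No
Is rotation = No


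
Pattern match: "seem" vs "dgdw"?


Pattern of "seem": [0, 1, 1, 2]
Pattern of "dgdw": [0, 1, 0, 2]
Patterns do not match
Same pattern = No


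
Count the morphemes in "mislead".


Word: "mislead"
Morphemes: mis- / lead
Each morpheme carries meaning
= 2 morphemes


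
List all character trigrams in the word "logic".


Word: "logic" (length 5)
Number of trigrams = 5 - 3 + 1 = 3
  Position 0: "log"
  Position 1: "ogi"
  Position 2: "gic"
Trigrams = "log", "ogi", "gic"


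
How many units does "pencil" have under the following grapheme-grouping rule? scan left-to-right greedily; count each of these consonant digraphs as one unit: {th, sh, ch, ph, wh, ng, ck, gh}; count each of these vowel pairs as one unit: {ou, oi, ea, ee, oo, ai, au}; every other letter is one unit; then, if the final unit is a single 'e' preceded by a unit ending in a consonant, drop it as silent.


Word: "pencil" (6 letters)
Left-to-right scan:
  (1) 'p' (letter)
  (2) 'e' (letter)
  (3) 'n' (letter)
  (4) 'c' (letter)
  (5) 'i' (letter)
  (6) 'l' (letter)
Units from scan: 6
Sound units = 6 units


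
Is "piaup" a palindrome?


Word: "piaup"
Reversed: "puaip"
Forward == Backward? piaup != puaip
Palindrome = No


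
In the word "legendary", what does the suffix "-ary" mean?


Suffix: -ary
Example: legendary (legend + -ary)
Meaning = relating to


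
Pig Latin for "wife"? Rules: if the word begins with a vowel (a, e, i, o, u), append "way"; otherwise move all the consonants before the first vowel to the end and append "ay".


Word: "wife"
Starts with consonant(s) → move to end, add 'ay'
Consonant cluster: "w"
Pig Latin = "ifeway"


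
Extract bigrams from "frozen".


Word: "frozen" (length 6)
Number of bigrams = 6 - 2 + 1 = 5
  Position 0: "fr"
  Position 1: "ro"
  Position 2: "oz"
  Position 3: "ze"
  Position 4: "en"
Bigrams = "fr", "ro", "oz", "ze", "en"


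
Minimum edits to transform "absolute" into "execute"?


Word 1: "absolute" (length 8)
Word 2: "execute" (length 7)
One optimal edit sequence (insert/delete/substitute each cost 1):
  1. delete 'a'  (+1)
  2. substitute 'b' -> 'e'  (+1)
  3. substitute 's' -> 'x'  (+1)
  4. substitute 'o' -> 'e'  (+1)
  5. substitute 'l' -> 'c'  (+1)
  6. keep 'u'
  7. keep 't'
  8. keep 'e'
Total edit operations: 5
Edit distance = 5


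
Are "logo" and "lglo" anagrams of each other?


Word 1: "logo" → sorted: gloo
Word 2: "lglo" → sorted: gllo
Same letters? gloo != gllo
Anagram = No


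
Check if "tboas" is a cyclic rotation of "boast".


Word: "boast", Candidate: "tboas"
Method: check if candidate is substring of word+word
"boastboast" contains "tboas"? Yes
Is rotation = Yes


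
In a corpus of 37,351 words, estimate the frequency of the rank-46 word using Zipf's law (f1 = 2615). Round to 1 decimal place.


Zipf's law: f(r) = f(1) / r
f(1) = 2615
f(46) = 2615 / 46
= 56.8 occurrences


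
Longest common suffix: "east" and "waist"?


Word 1: "east"
Word 2: "waist"
Comparing from end:
  Pos -1: 't' == 't'
  Pos -2: 's' == 's'
  Pos -3: 'a' != 'i' (stop)
LCS = "st" (length 2)


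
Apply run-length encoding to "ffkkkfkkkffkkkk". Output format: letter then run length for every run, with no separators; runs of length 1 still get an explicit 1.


String: "ffkkkfkkkffkkkk"
Scanning for consecutive runs:
  'f' x 2
  'k' x 3
  'f' x 1
  'k' x 3
  'f' x 2
  'k' x 4
RLE = "f2k3f1k3f2k4"


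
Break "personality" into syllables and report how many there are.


Word: "personality"
Syllable breakdown: per · son · al · i · ty
Counting: 5 parts
= 5 syllables


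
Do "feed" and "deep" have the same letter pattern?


Pattern of "feed": [0, 1, 1, 2]
Pattern of "deep": [0, 1, 1, 2]
Patterns match
Same pattern = Yes


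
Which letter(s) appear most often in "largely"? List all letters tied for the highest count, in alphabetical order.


Word: "largely"
Letter counts:
  'a': 1
  'e': 1
  'g': 1
  'l': 2
  'r': 1
  'y': 1
Maximum count = 2
Most frequent = 'l' (2 times each)


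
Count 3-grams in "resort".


Word: "resort" (length 6)
Number of 3-grams = length - 3 + 1 = 6 - 3 + 1
= 4


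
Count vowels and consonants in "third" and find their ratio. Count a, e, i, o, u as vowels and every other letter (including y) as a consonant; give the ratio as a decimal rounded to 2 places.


Word: "third"
Vowels (a,e,i,o,u): 1
Consonants: 4
Ratio = 1/4
= 0.25


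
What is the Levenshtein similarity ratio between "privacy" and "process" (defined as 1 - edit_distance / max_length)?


Word 1: "privacy" (length 7)
Word 2: "process" (length 7)
One optimal edit sequence:
  1. keep 'p'
  2. keep 'r'
  3. substitute 'i' -> 'o'  (+1)
  4. substitute 'v' -> 'c'  (+1)
  5. substitute 'a' -> 'e'  (+1)
  6. substitute 'c' -> 's'  (+1)
  7. substitute 'y' -> 's'  (+1)
Edit distance = 5
Max length = max(7, 7) = 7
Similarity = 1 - 5/7
= 0.2857


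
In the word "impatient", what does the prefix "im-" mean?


Prefix: im-
As in: impatient -> im- + patient
Meaning = not / into


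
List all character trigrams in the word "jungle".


Word: "jungle" (length 6)
Number of trigrams = 6 - 3 + 1 = 4
  Position 0: "jun"
  Position 1: "ung"
  Position 2: "ngl"
  Position 3: "gle"
Trigrams = "jun", "ung", "ngl", "gle"


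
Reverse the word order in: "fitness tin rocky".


Original: "fitness tin rocky"
Words (1..n): fitness | tin | rocky
Reversed (n..1): rocky | tin | fitness
Result = "rocky tin fitness"


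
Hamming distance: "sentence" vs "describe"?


Comparing character by character (same length = 8):
  Pos 0: 's' vs 'd' !=
  Pos 1: 'e' vs 'e' =
  Pos 2: 'n' vs 's' !=
  Pos 3: 't' vs 'c' !=
  Pos 4: 'e' vs 'r' !=
  Pos 5: 'n' vs 'i' !=
  Pos 6: 'c' vs 'b' !=
  Pos 7: 'e' vs 'e' =
Hamming distance = 6


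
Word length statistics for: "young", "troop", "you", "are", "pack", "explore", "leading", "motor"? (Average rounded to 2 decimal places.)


Lengths: "young"=5, "troop"=5, "you"=3, "are"=3, "pack"=4, "explore"=7, "leading"=7, "motor"=5
Sum = 39, Count = 8
Average = 39/8 = 4.88
= avg=4.88, min=3, max=7


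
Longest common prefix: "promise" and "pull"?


Word 1: "promise"
Word 2: "pull"
Comparing from start:
  Pos 0: 'p' == 'p'
  Pos 1: 'r' != 'u' (stop)
LCP = "p" (length 1)


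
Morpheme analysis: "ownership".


Word: "ownership"
Morphemes: own | -er | -ship
Each morpheme carries meaning
= 3 morphemes


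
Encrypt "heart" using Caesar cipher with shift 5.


Word: "heart"
Shift: 5
Each letter → (letter + shift) mod 26:
  'h' (7) + 5 = 12 → 'm'
  'e' (4) + 5 = 9 → 'j'
  'a' (0) + 5 = 5 → 'f'
  'r' (17) + 5 = 22 → 'w'
  't' (19) + 5 = 24 → 'y'
Result = "mjfwy"


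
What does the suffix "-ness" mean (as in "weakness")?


Suffix: -ness
Example: weakness (weak + -ness)
Meaning = state of being


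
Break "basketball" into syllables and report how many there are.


Word: "basketball"
Syllable breakdown: bas-ket-ball
Counting: 3 parts
= 3 syllables


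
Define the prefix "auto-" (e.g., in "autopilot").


Prefix: auto-
Example: autopilot (auto- + pilot)
Meaning = self


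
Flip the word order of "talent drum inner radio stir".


Original: "talent drum inner radio stir"
Words (1..n): talent | drum | inner | radio | stir
Reversed (n..1): stir | radio | inner | drum | talent
Result = "stir radio inner drum talent"


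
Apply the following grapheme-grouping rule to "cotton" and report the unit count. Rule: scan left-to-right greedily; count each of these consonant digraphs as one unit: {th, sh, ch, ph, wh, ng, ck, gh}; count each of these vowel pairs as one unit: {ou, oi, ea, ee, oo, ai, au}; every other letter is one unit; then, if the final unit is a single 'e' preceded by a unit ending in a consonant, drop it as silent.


Word: "cotton" (6 letters)
Left-to-right scan:
  1. 'c' (letter)
  2. 'o' (letter)
  3. 't' (letter)
  4. 't' (letter)
  5. 'o' (letter)
  6. 'n' (letter)
Units from scan: 6
Sound units = 6 units


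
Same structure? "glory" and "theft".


Pattern of "glory": [0, 1, 2, 3, 4]
Pattern of "theft": [0, 1, 2, 3, 0]
Patterns do not match
Same pattern = No


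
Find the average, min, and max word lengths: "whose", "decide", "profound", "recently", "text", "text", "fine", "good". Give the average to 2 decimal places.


Lengths: "whose"=5, "decide"=6, "profound"=8, "recently"=8, "text"=4, "text"=4, "fine"=4, "good"=4
Sum = 43, Count = 8
Average = 43/8 = 5.38
= avg=5.38, min=4, max=8


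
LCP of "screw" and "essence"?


Word 1: "screw"
Word 2: "essence"
Comparing from start:
  Pos 0: 's' != 'e' (stop)
LCP = "" (length 0)


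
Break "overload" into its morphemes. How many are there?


Word: "overload"
Morphemes: over- / load
Each morpheme carries meaning
= 2 morphemes


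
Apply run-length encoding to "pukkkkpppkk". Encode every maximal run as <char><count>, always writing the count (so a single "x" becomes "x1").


String: "pukkkkpppkk"
Scanning for consecutive runs:
  'p' x 1
  'u' x 1
  'k' x 4
  'p' x 3
  'k' x 2
RLE = "p1u1k4p3k2"


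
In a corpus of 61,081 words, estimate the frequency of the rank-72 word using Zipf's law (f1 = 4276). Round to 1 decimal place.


Zipf's law: f(r) = f(1) / r
f(1) = 4276
f(72) = 4276 / 72
= 59.4 occurrences


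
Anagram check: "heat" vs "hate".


Word 1: "heat" → sorted: aeht
Word 2: "hate" → sorted: aeht
Same letters? aeht == aeht
Anagram = Yes


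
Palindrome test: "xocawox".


Word: "xocawox"
Reversed: "xowacox"
Forward == Backward? xocawox != xowacox
Palindrome = No


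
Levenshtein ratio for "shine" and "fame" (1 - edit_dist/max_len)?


Word 1: "shine" (length 5)
Word 2: "fame" (length 4)
One optimal edit sequence:
  1. delete 's'  (+1)
  2. substitute 'h' -> 'f'  (+1)
  3. substitute 'i' -> 'a'  (+1)
  4. substitute 'n' -> 'm'  (+1)
  5. keep 'e'
Edit distance = 4
Max length = max(5, 4) = 5
Similarity = 1 - 4/5
= 0.2000


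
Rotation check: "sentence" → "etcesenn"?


Word: "sentence", Candidate: "etcesenn"
Method: check if candidate is substring of word+word
"sentencesentence" contains "etcesenn"? No
Is rotation = No


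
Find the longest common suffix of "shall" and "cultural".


Word 1: "shall"
Word 2: "cultural"
Comparing from end:
  Pos -1: 'l' == 'l'
  Pos -2: 'l' != 'a' (stop)
LCS = "l" (length 1)


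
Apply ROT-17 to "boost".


Word: "boost"
Shift: 17
Each letter → (letter + shift) mod 26:
  'b' (1) + 17 = 18 → 's'
  'o' (14) + 17 = 5 → 'f'
  'o' (14) + 17 = 5 → 'f'
  's' (18) + 17 = 9 → 'j'
  't' (19) + 17 = 10 → 'k'
Result = "sffjk"


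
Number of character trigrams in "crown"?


Word: "crown" (length 5)
Number of 3-grams = length - 3 + 1 = 5 - 3 + 1
= 3


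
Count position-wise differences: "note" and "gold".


Comparing character by character (same length = 4):
  Pos 0: 'n' vs 'g' !=
  Pos 1: 'o' vs 'o' =
  Pos 2: 't' vs 'l' !=
  Pos 3: 'e' vs 'd' !=
Hamming distance = 3


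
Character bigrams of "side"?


Word: "side" (length 4)
Number of bigrams = 4 - 2 + 1 = 3
  Position 0: "si"
  Position 1: "id"
  Position 2: "de"
Bigrams = "si", "id", "de"


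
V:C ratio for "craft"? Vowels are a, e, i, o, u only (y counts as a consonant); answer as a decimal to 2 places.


Word: "craft"
Vowels (a,e,i,o,u): 1
Consonants: 4
Ratio = 1/4
= 0.25


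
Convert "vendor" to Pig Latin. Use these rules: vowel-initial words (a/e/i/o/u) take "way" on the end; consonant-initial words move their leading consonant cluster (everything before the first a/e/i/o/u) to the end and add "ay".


Word: "vendor"
Starts with consonant(s) → move to end, add 'ay'
Consonant cluster: "v"
Pig Latin = "endorvay"


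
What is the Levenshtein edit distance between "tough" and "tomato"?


Word 1: "tough" (length 5)
Word 2: "tomato" (length 6)
One optimal edit sequence (insert/delete/substitute each cost 1):
  1. keep 't'
  2. keep 'o'
  3. insert 'm'  (+1)
  4. substitute 'u' -> 'a'  (+1)
  5. substitute 'g' -> 't'  (+1)
  6. substitute 'h' -> 'o'  (+1)
Total edit operations: 4
Edit distance = 4


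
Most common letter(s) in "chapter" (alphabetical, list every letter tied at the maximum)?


Word: "chapter"
Letter counts:
  'a': 1
  'c': 1
  'e': 1
  'h': 1
  'p': 1
  'r': 1
  't': 1
Maximum count = 1
Most frequent = 'a', 'c', 'e', 'h', 'p', 'r', 't' (1 time each)


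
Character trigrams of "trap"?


Word: "trap" (length 4)
Number of trigrams = 4 - 3 + 1 = 2
  Position 0: "tra"
  Position 1: "rap"
Trigrams = "tra", "rap"


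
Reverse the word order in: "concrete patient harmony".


Original: "concrete patient harmony"
Words (1..n): concrete | patient | harmony
Reversed (n..1): harmony | patient | concrete
Result = "harmony patient concrete"


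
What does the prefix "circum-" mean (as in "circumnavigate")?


Prefix: circum-
Example: circumnavigate (circum- + navigate)
Meaning = around


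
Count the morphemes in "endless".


Word: "endless"
Morphemes: end + -less
Each morpheme carries meaning
= 2 morphemes


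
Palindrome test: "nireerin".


Word: "nireerin"
Reversed: "nireerin"
Forward == Backward? nireerin == nireerin
Palindrome = Yes


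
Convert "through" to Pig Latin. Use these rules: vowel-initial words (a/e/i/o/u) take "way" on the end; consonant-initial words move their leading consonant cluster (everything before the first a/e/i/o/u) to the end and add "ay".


Word: "through"
Starts with consonant(s) → move to end, add 'ay'
Consonant cluster: "thr"
Pig Latin = "oughthray"


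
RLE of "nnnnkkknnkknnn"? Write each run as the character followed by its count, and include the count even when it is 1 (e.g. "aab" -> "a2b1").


String: "nnnnkkknnkknnn"
Scanning for consecutive runs:
  'n' x 4
  'k' x 3
  'n' x 2
  'k' x 2
  'n' x 3
RLE = "n4k3n2k2n3"


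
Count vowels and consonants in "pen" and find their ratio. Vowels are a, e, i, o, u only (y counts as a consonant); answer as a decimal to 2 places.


Word: "pen"
Vowels (a,e,i,o,u): 1
Consonants: 2
Ratio = 1/2
= 0.50


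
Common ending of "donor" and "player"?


Word 1: "donor"
Word 2: "player"
Comparing from end:
  Pos -1: 'r' == 'r'
  Pos -2: 'o' != 'e' (stop)
LCS = "r" (length 1)


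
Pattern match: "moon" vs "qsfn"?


Pattern of "moon": [0, 1, 1, 2]
Pattern of "qsfn": [0, 1, 2, 3]
Patterns do not match
Same pattern = No


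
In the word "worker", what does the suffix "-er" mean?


Suffix: -er
Example: worker (work + -er)
Meaning = one who / more


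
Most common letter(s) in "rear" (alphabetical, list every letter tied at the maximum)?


Word: "rear"
Letter counts:
  'a': 1
  'e': 1
  'r': 2
Maximum count = 2
Most frequent = 'r' (2 times each)


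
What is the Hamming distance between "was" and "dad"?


Comparing character by character (same length = 3):
  Pos 0: 'w' vs 'd' !=
  Pos 1: 'a' vs 'a' =
  Pos 2: 's' vs 'd' !=
Hamming distance = 2


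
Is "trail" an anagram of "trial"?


Word 1: "trial" → sorted: ailrt
Word 2: "trail" → sorted: ailrt
Same letters? ailrt == ailrt
Anagram = Yes


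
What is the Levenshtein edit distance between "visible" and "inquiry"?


Word 1: "visible" (length 7)
Word 2: "inquiry" (length 7)
One optimal edit sequence (insert/delete/substitute each cost 1):
  1. substitute 'v' -> 'i'  (+1)
  2. substitute 'i' -> 'n'  (+1)
  3. substitute 's' -> 'q'  (+1)
  4. substitute 'i' -> 'u'  (+1)
  5. substitute 'b' -> 'i'  (+1)
  6. substitute 'l' -> 'r'  (+1)
  7. substitute 'e' -> 'y'  (+1)
Total edit operations: 7
Edit distance = 7


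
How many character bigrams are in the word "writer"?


Word: "writer" (length 6)
Number of 2-grams = length - 2 + 1 = 6 - 2 + 1
= 5


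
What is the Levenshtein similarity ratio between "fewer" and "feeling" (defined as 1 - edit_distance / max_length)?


Word 1: "fewer" (length 5)
Word 2: "feeling" (length 7)
One optimal edit sequence:
  1. keep 'f'
  2. insert 'e'  (+1)
  3. keep 'e'
  4. insert 'l'  (+1)
  5. substitute 'w' -> 'i'  (+1)
  6. substitute 'e' -> 'n'  (+1)
  7. substitute 'r' -> 'g'  (+1)
Edit distance = 5
Max length = max(5, 7) = 7
Similarity = 1 - 5/7
= 0.2857


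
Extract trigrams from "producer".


Word: "producer" (length 8)
Number of trigrams = 8 - 3 + 1 = 6
  Position 0: "pro"
  Position 1: "rod"
  Position 2: "odu"
  Position 3: "duc"
  Position 4: "uce"
  Position 5: "cer"
Trigrams = "pro", "rod", "odu", "duc", "uce", "cer"


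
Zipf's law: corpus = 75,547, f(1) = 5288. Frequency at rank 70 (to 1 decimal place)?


Zipf's law: f(r) = f(1) / r
f(1) = 5288
f(70) = 5288 / 70
= 75.5 occurrences


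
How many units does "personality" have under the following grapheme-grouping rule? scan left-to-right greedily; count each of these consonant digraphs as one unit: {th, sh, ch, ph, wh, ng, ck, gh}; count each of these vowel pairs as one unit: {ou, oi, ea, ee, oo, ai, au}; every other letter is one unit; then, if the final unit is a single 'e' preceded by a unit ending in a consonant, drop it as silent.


Word: "personality" (11 letters)
Left-to-right scan:
  [1] 'p' (letter)
  [2] 'e' (letter)
  [3] 'r' (letter)
  [4] 's' (letter)
  [5] 'o' (letter)
  [6] 'n' (letter)
  [7] 'a' (letter)
  [8] 'l' (letter)
  [9] 'i' (letter)
  [10] 't' (letter)
  [11] 'y' (letter)
Units from scan: 11
Sound units = 11 units


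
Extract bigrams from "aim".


Word: "aim" (length 3)
Number of bigrams = 3 - 2 + 1 = 2
  Position 0: "ai"
  Position 1: "im"
Bigrams = "ai", "im"


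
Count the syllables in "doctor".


Word: "doctor"
Syllable breakdown: doc | tor
Counting: 2 parts
= 2 syllables


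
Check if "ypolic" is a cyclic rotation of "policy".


Word: "policy", Candidate: "ypolic"
Method: check if candidate is substring of word+word
"policypolicy" contains "ypolic"? Yes
Is rotation = Yes


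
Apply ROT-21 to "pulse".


Word: "pulse"
Shift: 21
Each letter → (letter + shift) mod 26:
  'p' (15) + 21 = 10 → 'k'
  'u' (20) + 21 = 15 → 'p'
  'l' (11) + 21 = 6 → 'g'
  's' (18) + 21 = 13 → 'n'
  'e' (4) + 21 = 25 → 'z'
Result = "kpgnz"


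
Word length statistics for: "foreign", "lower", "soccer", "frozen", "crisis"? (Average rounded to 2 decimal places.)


Lengths: "foreign"=7, "lower"=5, "soccer"=6, "frozen"=6, "crisis"=6
Sum = 30, Count = 5
Average = 30/5 = 6.00
= avg=6.00, min=5, max=7


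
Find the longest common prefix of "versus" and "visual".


Word 1: "versus"
Word 2: "visual"
Comparing from start:
  Pos 0: 'v' == 'v'
  Pos 1: 'e' != 'i' (stop)
LCP = "v" (length 1)


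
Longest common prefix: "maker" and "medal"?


Word 1: "maker"
Word 2: "medal"
Comparing from start:
  Pos 0: 'm' == 'm'
  Pos 1: 'a' != 'e' (stop)
LCP = "m" (length 1)


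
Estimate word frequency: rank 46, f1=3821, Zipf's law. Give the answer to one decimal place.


Zipf's law: f(r) = f(1) / r
f(1) = 3821
f(46) = 3821 / 46
= 83.1 occurrences


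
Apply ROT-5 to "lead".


Word: "lead"
Shift: 5
Each letter → (letter + shift) mod 26:
  'l' (11) + 5 = 16 → 'q'
  'e' (4) + 5 = 9 → 'j'
  'a' (0) + 5 = 5 → 'f'
  'd' (3) + 5 = 8 → 'i'
Result = "qjfi"


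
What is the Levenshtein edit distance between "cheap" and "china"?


Word 1: "cheap" (length 5)
Word 2: "china" (length 5)
One optimal edit sequence (insert/delete/substitute each cost 1):
  1. keep 'c'
  2. keep 'h'
  3. substitute 'e' -> 'i'  (+1)
  4. substitute 'a' -> 'n'  (+1)
  5. substitute 'p' -> 'a'  (+1)
Total edit operations: 3
Edit distance = 3


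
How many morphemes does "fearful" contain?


Word: "fearful"
Morphemes: fear | -ful
Each morpheme carries meaning
= 2 morphemes


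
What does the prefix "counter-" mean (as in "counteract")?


Prefix: counter-
Example: counteract = counter- + act
Meaning = against / opposite


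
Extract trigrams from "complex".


Word: "complex" (length 7)
Number of trigrams = 7 - 3 + 1 = 5
  Position 0: "com"
  Position 1: "omp"
  Position 2: "mpl"
  Position 3: "ple"
  Position 4: "lex"
Trigrams = "com", "omp", "mpl", "ple", "lex"


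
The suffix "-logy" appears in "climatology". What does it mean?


Suffix: -logy
As in: climatology -> climate + -logy, with a spelling change
Meaning = study of


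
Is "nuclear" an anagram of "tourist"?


Word 1: "tourist" → sorted: iorsttu
Word 2: "nuclear" → sorted: acelnru
Same letters? iorsttu != acelnru
Anagram = No


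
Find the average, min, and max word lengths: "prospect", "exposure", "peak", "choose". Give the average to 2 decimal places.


Lengths: "prospect"=8, "exposure"=8, "peak"=4, "choose"=6
Sum = 26, Count = 4
Average = 26/4 = 6.50
= avg=6.50, min=4, max=8


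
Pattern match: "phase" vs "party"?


Pattern of "phase": [0, 1, 2, 3, 4]
Pattern of "party": [0, 1, 2, 3, 4]
Patterns match
Same pattern = Yes


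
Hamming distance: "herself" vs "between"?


Comparing character by character (same length = 7):
  Pos 0: 'h' vs 'b' !=
  Pos 1: 'e' vs 'e' =
  Pos 2: 'r' vs 't' !=
  Pos 3: 's' vs 'w' !=
  Pos 4: 'e' vs 'e' =
  Pos 5: 'l' vs 'e' !=
  Pos 6: 'f' vs 'n' !=
Hamming distance = 5


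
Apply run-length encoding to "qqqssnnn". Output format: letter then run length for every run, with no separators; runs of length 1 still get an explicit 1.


String: "qqqssnnn"
Scanning for consecutive runs:
  'q' x 3
  's' x 2
  'n' x 3
RLE = "q3s2n3"


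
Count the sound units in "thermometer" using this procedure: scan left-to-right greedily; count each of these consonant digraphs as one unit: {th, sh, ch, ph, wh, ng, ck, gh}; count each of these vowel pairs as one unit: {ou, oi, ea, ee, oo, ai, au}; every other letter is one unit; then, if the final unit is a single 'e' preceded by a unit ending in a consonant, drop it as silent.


Word: "thermometer" (11 letters)
Left-to-right scan:
  (1) 'th' (digraph)
  (2) 'e' (letter)
  (3) 'r' (letter)
  (4) 'm' (letter)
  (5) 'o' (letter)
  (6) 'm' (letter)
  (7) 'e' (letter)
  (8) 't' (letter)
  (9) 'e' (letter)
  (10) 'r' (letter)
Units from scan: 10
Sound units = 10 units


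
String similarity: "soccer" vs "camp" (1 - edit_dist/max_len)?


Word 1: "soccer" (length 6)
Word 2: "camp" (length 4)
One optimal edit sequence:
  1. delete 's'  (+1)
  2. delete 'o'  (+1)
  3. keep 'c'
  4. substitute 'c' -> 'a'  (+1)
  5. substitute 'e' -> 'm'  (+1)
  6. substitute 'r' -> 'p'  (+1)
Edit distance = 5
Max length = max(6, 4) = 6
Similarity = 1 - 5/6
= 0.1667


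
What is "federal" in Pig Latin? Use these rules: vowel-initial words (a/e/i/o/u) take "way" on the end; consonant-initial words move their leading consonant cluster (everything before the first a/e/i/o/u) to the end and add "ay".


Word: "federal"
Starts with consonant(s) → move to end, add 'ay'
Consonant cluster: "f"
Pig Latin = "ederalfay"


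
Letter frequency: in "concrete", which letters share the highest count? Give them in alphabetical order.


Word: "concrete"
Letter counts:
  'c': 2
  'e': 2
  'n': 1
  'o': 1
  'r': 1
  't': 1
Maximum count = 2
Most frequent = 'c', 'e' (2 times each)


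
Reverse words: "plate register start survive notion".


Original: "plate register start survive notion"
Words (1..n): plate | register | start | survive | notion
Reversed (n..1): notion | survive | start | register | plate
Result = "notion survive start register plate"


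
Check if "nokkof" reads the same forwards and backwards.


Word: "nokkof"
Reversed: "fokkon"
Forward == Backward? nokkof != fokkon
Palindrome = No


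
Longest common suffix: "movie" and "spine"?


Word 1: "movie"
Word 2: "spine"
Comparing from end:
  Pos -1: 'e' == 'e'
  Pos -2: 'i' != 'n' (stop)
LCS = "e" (length 1)


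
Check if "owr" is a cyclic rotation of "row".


Word: "row", Candidate: "owr"
Method: check if candidate is substring of word+word
"rowrow" contains "owr"? Yes
Is rotation = Yes


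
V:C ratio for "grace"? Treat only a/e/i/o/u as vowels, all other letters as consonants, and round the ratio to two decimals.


Word: "grace"
Vowels (a,e,i,o,u): 2
Consonants: 3
Ratio = 2/3
= 0.67


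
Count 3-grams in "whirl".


Word: "whirl" (length 5)
Number of 3-grams = length - 3 + 1 = 5 - 3 + 1
= 3


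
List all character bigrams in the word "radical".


Word: "radical" (length 7)
Number of bigrams = 7 - 2 + 1 = 6
  Position 0: "ra"
  Position 1: "ad"
  Position 2: "di"
  Position 3: "ic"
  Position 4: "ca"
  Position 5: "al"
Bigrams = "ra", "ad", "di", "ic", "ca", "al"


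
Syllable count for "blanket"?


Word: "blanket"
Syllable breakdown: blan / ket
Counting: 2 parts
= 2 syllables


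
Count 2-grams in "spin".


Word: "spin" (length 4)
Number of 2-grams = length - 2 + 1 = 4 - 2 + 1
= 3


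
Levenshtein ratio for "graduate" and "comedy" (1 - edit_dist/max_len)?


Word 1: "graduate" (length 8)
Word 2: "comedy" (length 6)
One optimal edit sequence:
  1. delete 'g'  (+1)
  2. delete 'r'  (+1)
  3. substitute 'a' -> 'c'  (+1)
  4. substitute 'd' -> 'o'  (+1)
  5. substitute 'u' -> 'm'  (+1)
  6. substitute 'a' -> 'e'  (+1)
  7. substitute 't' -> 'd'  (+1)
  8. substitute 'e' -> 'y'  (+1)
Edit distance = 8
Max length = max(8, 6) = 8
Similarity = 1 - 8/8
= 0.0000


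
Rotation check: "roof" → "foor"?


Word: "roof", Candidate: "foor"
Method: check if candidate is substring of word+word
"roofroof" contains "foor"? No
Is rotation = No


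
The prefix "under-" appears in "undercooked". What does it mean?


Prefix: under-
Example: undercooked (under- + cooked)
Meaning = insufficient


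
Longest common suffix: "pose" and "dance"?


Word 1: "pose"
Word 2: "dance"
Comparing from end:
  Pos -1: 'e' == 'e'
  Pos -2: 's' != 'c' (stop)
LCS = "e" (length 1)


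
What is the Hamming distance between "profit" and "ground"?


Comparing character by character (same length = 6):
  Pos 0: 'p' vs 'g' !=
  Pos 1: 'r' vs 'r' =
  Pos 2: 'o' vs 'o' =
  Pos 3: 'f' vs 'u' !=
  Pos 4: 'i' vs 'n' !=
  Pos 5: 't' vs 'd' !=
Hamming distance = 4


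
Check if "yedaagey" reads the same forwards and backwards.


Word: "yedaagey"
Reversed: "yegaadey"
Forward == Backward? yedaagey != yegaadey
Palindrome = No


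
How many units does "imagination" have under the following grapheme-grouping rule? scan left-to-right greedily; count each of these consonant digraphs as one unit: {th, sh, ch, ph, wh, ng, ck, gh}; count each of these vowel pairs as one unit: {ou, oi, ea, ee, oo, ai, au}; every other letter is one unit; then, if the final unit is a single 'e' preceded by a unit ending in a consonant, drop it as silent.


Word: "imagination" (11 letters)
Left-to-right scan:
  [1] 'i' (letter)
  [2] 'm' (letter)
  [3] 'a' (letter)
  [4] 'g' (letter)
  [5] 'i' (letter)
  [6] 'n' (letter)
  [7] 'a' (letter)
  [8] 't' (letter)
  [9] 'i' (letter)
  [10] 'o' (letter)
  [11] 'n' (letter)
Units from scan: 11
Sound units = 11 units


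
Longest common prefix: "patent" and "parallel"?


Word 1: "patent"
Word 2: "parallel"
Comparing from start:
  Pos 0: 'p' == 'p'
  Pos 1: 'a' == 'a'
  Pos 2: 't' != 'r' (stop)
LCP = "pa" (length 2)


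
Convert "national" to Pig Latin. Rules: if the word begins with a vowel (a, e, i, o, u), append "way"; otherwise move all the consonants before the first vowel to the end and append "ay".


Word: "national"
Starts with consonant(s) → move to end, add 'ay'
Consonant cluster: "n"
Pig Latin = "ationalnay"


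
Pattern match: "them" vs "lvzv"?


Pattern of "them": [0, 1, 2, 3]
Pattern of "lvzv": [0, 1, 2, 1]
Patterns do not match
Same pattern = No


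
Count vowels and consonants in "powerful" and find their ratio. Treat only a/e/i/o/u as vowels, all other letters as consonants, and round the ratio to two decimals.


Word: "powerful"
Vowels (a,e,i,o,u): 3
Consonants: 5
Ratio = 3/5
= 0.60


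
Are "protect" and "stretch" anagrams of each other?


Word 1: "protect" → sorted: ceoprtt
Word 2: "stretch" → sorted: cehrstt
Same letters? ceoprtt != cehrstt
Anagram = No


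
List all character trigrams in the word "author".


Word: "author" (length 6)
Number of trigrams = 6 - 3 + 1 = 4
  Position 0: "aut"
  Position 1: "uth"
  Position 2: "tho"
  Position 3: "hor"
Trigrams = "aut", "uth", "tho", "hor"


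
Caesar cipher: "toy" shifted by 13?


Word: "toy"
Shift: 13
Each letter → (letter + shift) mod 26:
  't' (19) + 13 = 6 → 'g'
  'o' (14) + 13 = 1 → 'b'
  'y' (24) + 13 = 11 → 'l'
Result = "gbl"


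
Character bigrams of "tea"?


Word: "tea" (length 3)
Number of bigrams = 3 - 2 + 1 = 2
  Position 0: "te"
  Position 1: "ea"
Bigrams = "te", "ea"


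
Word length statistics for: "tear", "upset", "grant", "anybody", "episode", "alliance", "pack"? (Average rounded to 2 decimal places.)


Lengths: "tear"=4, "upset"=5, "grant"=5, "anybody"=7, "episode"=7, "alliance"=8, "pack"=4
Sum = 40, Count = 7
Average = 40/7 = 5.71
= avg=5.71, min=4, max=8


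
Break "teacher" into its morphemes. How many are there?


Word: "teacher"
Morphemes: teach + -er
Each morpheme carries meaning
= 2 morphemes


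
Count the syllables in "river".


Word: "river"
Syllable breakdown: riv · er
Counting: 2 parts
= 2 syllables


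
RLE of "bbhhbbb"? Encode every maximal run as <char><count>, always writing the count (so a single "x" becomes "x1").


String: "bbhhbbb"
Scanning for consecutive runs:
  'b' x 2
  'h' x 2
  'b' x 3
RLE = "b2h2b3"


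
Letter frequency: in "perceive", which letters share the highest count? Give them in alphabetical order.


Word: "perceive"
Letter counts:
  'c': 1
  'e': 3
  'i': 1
  'p': 1
  'r': 1
  'v': 1
Maximum count = 3
Most frequent = 'e' (3 times each)


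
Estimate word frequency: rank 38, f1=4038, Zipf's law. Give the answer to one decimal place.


Zipf's law: f(r) = f(1) / r
f(1) = 4038
f(38) = 4038 / 38
= 106.3 occurrences


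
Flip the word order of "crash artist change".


Original: "crash artist change"
Words (1..n): crash | artist | change
Reversed (n..1): change | artist | crash
Result = "change artist crash"


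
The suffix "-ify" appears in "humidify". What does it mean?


Suffix: -ify
Example: humidify = humid + -ify
Meaning = to make


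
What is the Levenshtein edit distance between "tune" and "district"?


Word 1: "tune" (length 4)
Word 2: "district" (length 8)
One optimal edit sequence (insert/delete/substitute each cost 1):
  1. insert 'd'  (+1)
  2. insert 'i'  (+1)
  3. insert 's'  (+1)
  4. keep 't'
  5. insert 'r'  (+1)
  6. substitute 'u' -> 'i'  (+1)
  7. substitute 'n' -> 'c'  (+1)
  8. substitute 'e' -> 't'  (+1)
Total edit operations: 7
Edit distance = 7


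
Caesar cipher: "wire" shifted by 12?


Word: "wire"
Shift: 12
Each letter → (letter + shift) mod 26:
  'w' (22) + 12 = 8 → 'i'
  'i' (8) + 12 = 20 → 'u'
  'r' (17) + 12 = 3 → 'd'
  'e' (4) + 12 = 16 → 'q'
Result = "iudq"


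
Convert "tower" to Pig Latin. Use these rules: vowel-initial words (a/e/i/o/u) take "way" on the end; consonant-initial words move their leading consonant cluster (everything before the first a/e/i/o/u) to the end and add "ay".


Word: "tower"
Starts with consonant(s) → move to end, add 'ay'
Consonant cluster: "t"
Pig Latin = "owertay"


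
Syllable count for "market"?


Word: "market"
Syllable breakdown: mar | ket
Counting: 2 parts
= 2 syllables


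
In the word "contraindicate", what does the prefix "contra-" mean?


Prefix: contra-
Example: contraindicate (contra- + indicate)
Meaning = against


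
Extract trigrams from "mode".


Word: "mode" (length 4)
Number of trigrams = 4 - 3 + 1 = 2
  Position 0: "mod"
  Position 1: "ode"
Trigrams = "mod", "ode"


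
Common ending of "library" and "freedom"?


Word 1: "library"
Word 2: "freedom"
Comparing from end:
  Pos -1: 'y' != 'm' (stop)
LCS = "" (length 0)


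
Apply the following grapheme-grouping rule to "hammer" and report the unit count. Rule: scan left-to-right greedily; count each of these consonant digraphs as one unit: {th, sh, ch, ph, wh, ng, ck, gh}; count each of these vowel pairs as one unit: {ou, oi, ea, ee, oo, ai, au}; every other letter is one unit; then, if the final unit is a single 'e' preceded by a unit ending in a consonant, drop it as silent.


Word: "hammer" (6 letters)
Left-to-right scan:
  1. 'h' (letter)
  2. 'a' (letter)
  3. 'm' (letter)
  4. 'm' (letter)
  5. 'e' (letter)
  6. 'r' (letter)
Units from scan: 6
Sound units = 6 units


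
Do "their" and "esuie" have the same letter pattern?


Pattern of "their": [0, 1, 2, 3, 4]
Pattern of "esuie": [0, 1, 2, 3, 0]
Patterns do not match
Same pattern = No


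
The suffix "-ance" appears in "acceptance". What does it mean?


Suffix: -ance
As in: acceptance -> accept + -ance
Meaning = state of


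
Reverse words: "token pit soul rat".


Original: "token pit soul rat"
Words (1..n): token | pit | soul | rat
Reversed (n..1): rat | soul | pit | token
Result = "rat soul pit token"


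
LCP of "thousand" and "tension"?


Word 1: "thousand"
Word 2: "tension"
Comparing from start:
  Pos 0: 't' == 't'
  Pos 1: 'h' != 'e' (stop)
LCP = "t" (length 1)


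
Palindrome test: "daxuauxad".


Word: "daxuauxad"
Reversed: "daxuauxad"
Forward == Backward? daxuauxad == daxuauxad
Palindrome = Yes


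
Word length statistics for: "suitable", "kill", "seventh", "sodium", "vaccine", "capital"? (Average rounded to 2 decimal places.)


Lengths: "suitable"=8, "kill"=4, "seventh"=7, "sodium"=6, "vaccine"=7, "capital"=7
Sum = 39, Count = 6
Average = 39/6 = 6.50
= avg=6.50, min=4, max=8


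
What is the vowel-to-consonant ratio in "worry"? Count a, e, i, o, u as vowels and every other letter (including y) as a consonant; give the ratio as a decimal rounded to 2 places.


Word: "worry"
Vowels (a,e,i,o,u): 1
Consonants: 4
Ratio = 1/4
= 0.25


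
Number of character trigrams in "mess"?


Word: "mess" (length 4)
Number of 3-grams = length - 3 + 1 = 4 - 3 + 1
= 2


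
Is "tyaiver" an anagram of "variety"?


Word 1: "variety" → sorted: aeirtvy
Word 2: "tyaiver" → sorted: aeirtvy
Same letters? aeirtvy == aeirtvy
Anagram = Yes


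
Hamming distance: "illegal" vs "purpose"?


Comparing character by character (same length = 7):
  Pos 0: 'i' vs 'p' !=
  Pos 1: 'l' vs 'u' !=
  Pos 2: 'l' vs 'r' !=
  Pos 3: 'e' vs 'p' !=
  Pos 4: 'g' vs 'o' !=
  Pos 5: 'a' vs 's' !=
  Pos 6: 'l' vs 'e' !=
Hamming distance = 7


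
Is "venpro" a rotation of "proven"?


Word: "proven", Candidate: "venpro"
Method: check if candidate is substring of word+word
"provenproven" contains "venpro"? Yes
Is rotation = Yes


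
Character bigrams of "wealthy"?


Word: "wealthy" (length 7)
Number of bigrams = 7 - 2 + 1 = 6
  Position 0: "we"
  Position 1: "ea"
  Position 2: "al"
  Position 3: "lt"
  Position 4: "th"
  Position 5: "hy"
Bigrams = "we", "ea", "al", "lt", "th", "hy"


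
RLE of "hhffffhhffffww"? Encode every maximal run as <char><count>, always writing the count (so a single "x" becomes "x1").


String: "hhffffhhffffww"
Scanning for consecutive runs:
  'h' x 2
  'f' x 4
  'h' x 2
  'f' x 4
  'w' x 2
RLE = "h2f4h2f4w2"


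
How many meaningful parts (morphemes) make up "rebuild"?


Word: "rebuild"
Morphemes: re- + build
Each morpheme carries meaning
= 2 morphemes


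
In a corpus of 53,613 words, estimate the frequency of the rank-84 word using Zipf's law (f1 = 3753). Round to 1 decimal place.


Zipf's law: f(r) = f(1) / r
f(1) = 3753
f(84) = 3753 / 84
= 44.7 occurrences


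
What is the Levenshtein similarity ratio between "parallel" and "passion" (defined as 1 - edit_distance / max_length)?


Word 1: "parallel" (length 8)
Word 2: "passion" (length 7)
One optimal edit sequence:
  1. keep 'p'
  2. keep 'a'
  3. delete 'r'  (+1)
  4. substitute 'a' -> 's'  (+1)
  5. substitute 'l' -> 's'  (+1)
  6. substitute 'l' -> 'i'  (+1)
  7. substitute 'e' -> 'o'  (+1)
  8. substitute 'l' -> 'n'  (+1)
Edit distance = 6
Max length = max(8, 7) = 8
Similarity = 1 - 6/8
= 0.2500


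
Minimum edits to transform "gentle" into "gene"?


Word 1: "gentle" (length 6)
Word 2: "gene" (length 4)
One optimal edit sequence (insert/delete/substitute each cost 1):
  1. keep 'g'
  2. keep 'e'
  3. keep 'n'
  4. delete 't'  (+1)
  5. delete 'l'  (+1)
  6. keep 'e'
Total edit operations: 2
Edit distance = 2


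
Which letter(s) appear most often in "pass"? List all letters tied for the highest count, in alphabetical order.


Word: "pass"
Letter counts:
  'a': 1
  'p': 1
  's': 2
Maximum count = 2
Most frequent = 's' (2 times each)


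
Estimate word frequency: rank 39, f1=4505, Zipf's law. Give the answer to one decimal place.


Zipf's law: f(r) = f(1) / r
f(1) = 4505
f(39) = 4505 / 39
= 115.5 occurrences


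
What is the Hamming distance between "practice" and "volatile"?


Comparing character by character (same length = 8):
  Pos 0: 'p' vs 'v' !=
  Pos 1: 'r' vs 'o' !=
  Pos 2: 'a' vs 'l' !=
  Pos 3: 'c' vs 'a' !=
  Pos 4: 't' vs 't' =
  Pos 5: 'i' vs 'i' =
  Pos 6: 'c' vs 'l' !=
  Pos 7: 'e' vs 'e' =
Hamming distance = 5
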